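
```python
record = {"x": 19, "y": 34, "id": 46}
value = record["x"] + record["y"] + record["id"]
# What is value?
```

Answer: 99

Derivation:
Trace (tracking value):
record = {'x': 19, 'y': 34, 'id': 46}  # -> record = {'x': 19, 'y': 34, 'id': 46}
value = record['x'] + record['y'] + record['id']  # -> value = 99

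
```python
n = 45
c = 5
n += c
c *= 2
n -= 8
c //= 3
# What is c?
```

Answer: 3

Derivation:
Trace (tracking c):
n = 45  # -> n = 45
c = 5  # -> c = 5
n += c  # -> n = 50
c *= 2  # -> c = 10
n -= 8  # -> n = 42
c //= 3  # -> c = 3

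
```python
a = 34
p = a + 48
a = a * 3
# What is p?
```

Trace (tracking p):
a = 34  # -> a = 34
p = a + 48  # -> p = 82
a = a * 3  # -> a = 102

Answer: 82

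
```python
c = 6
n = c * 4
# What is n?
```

Answer: 24

Derivation:
Trace (tracking n):
c = 6  # -> c = 6
n = c * 4  # -> n = 24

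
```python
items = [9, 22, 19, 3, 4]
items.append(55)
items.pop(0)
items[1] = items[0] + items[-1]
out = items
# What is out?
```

Trace (tracking out):
items = [9, 22, 19, 3, 4]  # -> items = [9, 22, 19, 3, 4]
items.append(55)  # -> items = [9, 22, 19, 3, 4, 55]
items.pop(0)  # -> items = [22, 19, 3, 4, 55]
items[1] = items[0] + items[-1]  # -> items = [22, 77, 3, 4, 55]
out = items  # -> out = [22, 77, 3, 4, 55]

Answer: [22, 77, 3, 4, 55]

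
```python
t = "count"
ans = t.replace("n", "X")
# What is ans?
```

Answer: 'couXt'

Derivation:
Trace (tracking ans):
t = 'count'  # -> t = 'count'
ans = t.replace('n', 'X')  # -> ans = 'couXt'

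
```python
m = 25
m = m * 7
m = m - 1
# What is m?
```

Trace (tracking m):
m = 25  # -> m = 25
m = m * 7  # -> m = 175
m = m - 1  # -> m = 174

Answer: 174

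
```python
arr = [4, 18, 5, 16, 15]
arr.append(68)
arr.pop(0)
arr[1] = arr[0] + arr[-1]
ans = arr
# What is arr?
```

Answer: [18, 86, 16, 15, 68]

Derivation:
Trace (tracking arr):
arr = [4, 18, 5, 16, 15]  # -> arr = [4, 18, 5, 16, 15]
arr.append(68)  # -> arr = [4, 18, 5, 16, 15, 68]
arr.pop(0)  # -> arr = [18, 5, 16, 15, 68]
arr[1] = arr[0] + arr[-1]  # -> arr = [18, 86, 16, 15, 68]
ans = arr  # -> ans = [18, 86, 16, 15, 68]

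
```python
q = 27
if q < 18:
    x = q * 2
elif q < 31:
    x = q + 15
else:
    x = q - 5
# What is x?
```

Trace (tracking x):
q = 27  # -> q = 27
if q < 18:  # condition is False
elif q < 31:  # condition is True
    x = q + 15  # -> x = 42

Answer: 42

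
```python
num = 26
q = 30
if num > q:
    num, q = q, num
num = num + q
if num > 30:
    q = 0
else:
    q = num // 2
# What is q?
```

Answer: 0

Derivation:
Trace (tracking q):
num = 26  # -> num = 26
q = 30  # -> q = 30
if num > q:  # condition is False
num = num + q  # -> num = 56
if num > 30:  # condition is True
    q = 0  # -> q = 0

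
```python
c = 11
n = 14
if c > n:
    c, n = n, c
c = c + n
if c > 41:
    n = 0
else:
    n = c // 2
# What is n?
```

Answer: 12

Derivation:
Trace (tracking n):
c = 11  # -> c = 11
n = 14  # -> n = 14
if c > n:  # condition is False
c = c + n  # -> c = 25
if c > 41:  # condition is False
else:
    n = c // 2  # -> n = 12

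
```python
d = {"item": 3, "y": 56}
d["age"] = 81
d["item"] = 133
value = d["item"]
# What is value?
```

Trace (tracking value):
d = {'item': 3, 'y': 56}  # -> d = {'item': 3, 'y': 56}
d['age'] = 81  # -> d = {'item': 3, 'y': 56, 'age': 81}
d['item'] = 133  # -> d = {'item': 133, 'y': 56, 'age': 81}
value = d['item']  # -> value = 133

Answer: 133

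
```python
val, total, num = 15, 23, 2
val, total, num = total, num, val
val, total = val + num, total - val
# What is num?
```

Answer: 15

Derivation:
Trace (tracking num):
val, total, num = (15, 23, 2)  # -> val = 15, total = 23, num = 2
val, total, num = (total, num, val)  # -> val = 23, total = 2, num = 15
val, total = (val + num, total - val)  # -> val = 38, total = -21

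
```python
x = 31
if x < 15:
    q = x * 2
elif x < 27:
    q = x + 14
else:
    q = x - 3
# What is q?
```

Trace (tracking q):
x = 31  # -> x = 31
if x < 15:  # condition is False
elif x < 27:  # condition is False
else:
    q = x - 3  # -> q = 28

Answer: 28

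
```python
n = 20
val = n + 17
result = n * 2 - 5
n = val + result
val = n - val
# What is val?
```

Answer: 35

Derivation:
Trace (tracking val):
n = 20  # -> n = 20
val = n + 17  # -> val = 37
result = n * 2 - 5  # -> result = 35
n = val + result  # -> n = 72
val = n - val  # -> val = 35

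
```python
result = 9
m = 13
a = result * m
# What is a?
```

Answer: 117

Derivation:
Trace (tracking a):
result = 9  # -> result = 9
m = 13  # -> m = 13
a = result * m  # -> a = 117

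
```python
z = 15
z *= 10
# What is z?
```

Trace (tracking z):
z = 15  # -> z = 15
z *= 10  # -> z = 150

Answer: 150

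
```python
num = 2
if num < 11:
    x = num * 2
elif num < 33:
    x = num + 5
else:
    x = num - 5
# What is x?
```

Answer: 4

Derivation:
Trace (tracking x):
num = 2  # -> num = 2
if num < 11:  # condition is True
    x = num * 2  # -> x = 4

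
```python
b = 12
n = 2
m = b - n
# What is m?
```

Answer: 10

Derivation:
Trace (tracking m):
b = 12  # -> b = 12
n = 2  # -> n = 2
m = b - n  # -> m = 10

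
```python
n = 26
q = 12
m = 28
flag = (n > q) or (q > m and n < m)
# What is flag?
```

Trace (tracking flag):
n = 26  # -> n = 26
q = 12  # -> q = 12
m = 28  # -> m = 28
flag = n > q or (q > m and n < m)  # -> flag = True

Answer: True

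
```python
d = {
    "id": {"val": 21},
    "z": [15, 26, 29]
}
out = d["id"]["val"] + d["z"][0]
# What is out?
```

Trace (tracking out):
d = {'id': {'val': 21}, 'z': [15, 26, 29]}  # -> d = {'id': {'val': 21}, 'z': [15, 26, 29]}
out = d['id']['val'] + d['z'][0]  # -> out = 36

Answer: 36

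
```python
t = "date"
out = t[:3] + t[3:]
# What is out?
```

Answer: 'date'

Derivation:
Trace (tracking out):
t = 'date'  # -> t = 'date'
out = t[:3] + t[3:]  # -> out = 'date'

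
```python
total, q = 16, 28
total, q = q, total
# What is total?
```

Trace (tracking total):
total, q = (16, 28)  # -> total = 16, q = 28
total, q = (q, total)  # -> total = 28, q = 16

Answer: 28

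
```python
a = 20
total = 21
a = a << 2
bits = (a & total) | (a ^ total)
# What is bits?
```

Trace (tracking bits):
a = 20  # -> a = 20
total = 21  # -> total = 21
a = a << 2  # -> a = 80
bits = a & total | a ^ total  # -> bits = 85

Answer: 85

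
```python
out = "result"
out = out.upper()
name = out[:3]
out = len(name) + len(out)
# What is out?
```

Trace (tracking out):
out = 'result'  # -> out = 'result'
out = out.upper()  # -> out = 'RESULT'
name = out[:3]  # -> name = 'RES'
out = len(name) + len(out)  # -> out = 9

Answer: 9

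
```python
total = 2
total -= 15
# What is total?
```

Answer: -13

Derivation:
Trace (tracking total):
total = 2  # -> total = 2
total -= 15  # -> total = -13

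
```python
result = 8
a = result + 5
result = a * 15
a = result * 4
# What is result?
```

Trace (tracking result):
result = 8  # -> result = 8
a = result + 5  # -> a = 13
result = a * 15  # -> result = 195
a = result * 4  # -> a = 780

Answer: 195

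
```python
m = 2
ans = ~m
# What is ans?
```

Answer: -3

Derivation:
Trace (tracking ans):
m = 2  # -> m = 2
ans = ~m  # -> ans = -3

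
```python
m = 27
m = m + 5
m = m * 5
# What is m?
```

Trace (tracking m):
m = 27  # -> m = 27
m = m + 5  # -> m = 32
m = m * 5  # -> m = 160

Answer: 160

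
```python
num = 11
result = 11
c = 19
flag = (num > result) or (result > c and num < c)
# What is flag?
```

Answer: False

Derivation:
Trace (tracking flag):
num = 11  # -> num = 11
result = 11  # -> result = 11
c = 19  # -> c = 19
flag = num > result or (result > c and num < c)  # -> flag = False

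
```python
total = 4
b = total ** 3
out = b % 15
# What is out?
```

Answer: 4

Derivation:
Trace (tracking out):
total = 4  # -> total = 4
b = total ** 3  # -> b = 64
out = b % 15  # -> out = 4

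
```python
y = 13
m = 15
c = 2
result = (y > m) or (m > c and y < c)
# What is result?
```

Trace (tracking result):
y = 13  # -> y = 13
m = 15  # -> m = 15
c = 2  # -> c = 2
result = y > m or (m > c and y < c)  # -> result = False

Answer: False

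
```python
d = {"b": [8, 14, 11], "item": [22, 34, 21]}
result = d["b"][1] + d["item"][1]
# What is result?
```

Trace (tracking result):
d = {'b': [8, 14, 11], 'item': [22, 34, 21]}  # -> d = {'b': [8, 14, 11], 'item': [22, 34, 21]}
result = d['b'][1] + d['item'][1]  # -> result = 48

Answer: 48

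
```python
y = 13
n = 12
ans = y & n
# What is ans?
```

Trace (tracking ans):
y = 13  # -> y = 13
n = 12  # -> n = 12
ans = y & n  # -> ans = 12

Answer: 12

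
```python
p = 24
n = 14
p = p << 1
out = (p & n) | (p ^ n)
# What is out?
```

Answer: 62

Derivation:
Trace (tracking out):
p = 24  # -> p = 24
n = 14  # -> n = 14
p = p << 1  # -> p = 48
out = p & n | p ^ n  # -> out = 62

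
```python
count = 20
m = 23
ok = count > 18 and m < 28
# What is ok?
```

Trace (tracking ok):
count = 20  # -> count = 20
m = 23  # -> m = 23
ok = count > 18 and m < 28  # -> ok = True

Answer: True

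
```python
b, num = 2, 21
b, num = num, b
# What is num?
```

Answer: 2

Derivation:
Trace (tracking num):
b, num = (2, 21)  # -> b = 2, num = 21
b, num = (num, b)  # -> b = 21, num = 2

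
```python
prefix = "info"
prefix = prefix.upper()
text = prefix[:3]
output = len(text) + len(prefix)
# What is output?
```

Answer: 7

Derivation:
Trace (tracking output):
prefix = 'info'  # -> prefix = 'info'
prefix = prefix.upper()  # -> prefix = 'INFO'
text = prefix[:3]  # -> text = 'INF'
output = len(text) + len(prefix)  # -> output = 7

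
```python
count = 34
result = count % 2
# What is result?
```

Answer: 0

Derivation:
Trace (tracking result):
count = 34  # -> count = 34
result = count % 2  # -> result = 0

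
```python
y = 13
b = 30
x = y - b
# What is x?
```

Answer: -17

Derivation:
Trace (tracking x):
y = 13  # -> y = 13
b = 30  # -> b = 30
x = y - b  # -> x = -17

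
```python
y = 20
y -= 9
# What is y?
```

Trace (tracking y):
y = 20  # -> y = 20
y -= 9  # -> y = 11

Answer: 11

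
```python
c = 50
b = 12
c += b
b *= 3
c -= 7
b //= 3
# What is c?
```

Trace (tracking c):
c = 50  # -> c = 50
b = 12  # -> b = 12
c += b  # -> c = 62
b *= 3  # -> b = 36
c -= 7  # -> c = 55
b //= 3  # -> b = 12

Answer: 55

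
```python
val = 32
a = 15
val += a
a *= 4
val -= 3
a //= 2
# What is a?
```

Trace (tracking a):
val = 32  # -> val = 32
a = 15  # -> a = 15
val += a  # -> val = 47
a *= 4  # -> a = 60
val -= 3  # -> val = 44
a //= 2  # -> a = 30

Answer: 30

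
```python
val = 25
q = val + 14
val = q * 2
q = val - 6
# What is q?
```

Answer: 72

Derivation:
Trace (tracking q):
val = 25  # -> val = 25
q = val + 14  # -> q = 39
val = q * 2  # -> val = 78
q = val - 6  # -> q = 72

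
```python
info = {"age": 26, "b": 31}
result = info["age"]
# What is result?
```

Trace (tracking result):
info = {'age': 26, 'b': 31}  # -> info = {'age': 26, 'b': 31}
result = info['age']  # -> result = 26

Answer: 26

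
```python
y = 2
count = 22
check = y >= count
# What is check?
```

Trace (tracking check):
y = 2  # -> y = 2
count = 22  # -> count = 22
check = y >= count  # -> check = False

Answer: False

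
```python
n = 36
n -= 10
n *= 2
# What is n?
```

Trace (tracking n):
n = 36  # -> n = 36
n -= 10  # -> n = 26
n *= 2  # -> n = 52

Answer: 52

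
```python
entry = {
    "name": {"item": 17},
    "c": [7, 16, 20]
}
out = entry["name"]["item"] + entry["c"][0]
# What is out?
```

Trace (tracking out):
entry = {'name': {'item': 17}, 'c': [7, 16, 20]}  # -> entry = {'name': {'item': 17}, 'c': [7, 16, 20]}
out = entry['name']['item'] + entry['c'][0]  # -> out = 24

Answer: 24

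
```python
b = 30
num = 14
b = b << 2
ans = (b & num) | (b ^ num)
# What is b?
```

Answer: 120

Derivation:
Trace (tracking b):
b = 30  # -> b = 30
num = 14  # -> num = 14
b = b << 2  # -> b = 120
ans = b & num | b ^ num  # -> ans = 126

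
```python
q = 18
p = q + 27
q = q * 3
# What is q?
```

Answer: 54

Derivation:
Trace (tracking q):
q = 18  # -> q = 18
p = q + 27  # -> p = 45
q = q * 3  # -> q = 54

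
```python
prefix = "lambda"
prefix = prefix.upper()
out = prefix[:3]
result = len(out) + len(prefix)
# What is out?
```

Answer: 'LAM'

Derivation:
Trace (tracking out):
prefix = 'lambda'  # -> prefix = 'lambda'
prefix = prefix.upper()  # -> prefix = 'LAMBDA'
out = prefix[:3]  # -> out = 'LAM'
result = len(out) + len(prefix)  # -> result = 9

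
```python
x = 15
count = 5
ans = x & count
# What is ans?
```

Answer: 5

Derivation:
Trace (tracking ans):
x = 15  # -> x = 15
count = 5  # -> count = 5
ans = x & count  # -> ans = 5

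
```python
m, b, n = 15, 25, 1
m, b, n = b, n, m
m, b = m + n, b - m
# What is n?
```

Answer: 15

Derivation:
Trace (tracking n):
m, b, n = (15, 25, 1)  # -> m = 15, b = 25, n = 1
m, b, n = (b, n, m)  # -> m = 25, b = 1, n = 15
m, b = (m + n, b - m)  # -> m = 40, b = -24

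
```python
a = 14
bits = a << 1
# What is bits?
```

Answer: 28

Derivation:
Trace (tracking bits):
a = 14  # -> a = 14
bits = a << 1  # -> bits = 28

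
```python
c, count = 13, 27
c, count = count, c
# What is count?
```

Answer: 13

Derivation:
Trace (tracking count):
c, count = (13, 27)  # -> c = 13, count = 27
c, count = (count, c)  # -> c = 27, count = 13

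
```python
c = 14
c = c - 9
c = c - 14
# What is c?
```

Trace (tracking c):
c = 14  # -> c = 14
c = c - 9  # -> c = 5
c = c - 14  # -> c = -9

Answer: -9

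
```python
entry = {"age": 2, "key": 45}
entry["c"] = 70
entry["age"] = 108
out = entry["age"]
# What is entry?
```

Trace (tracking entry):
entry = {'age': 2, 'key': 45}  # -> entry = {'age': 2, 'key': 45}
entry['c'] = 70  # -> entry = {'age': 2, 'key': 45, 'c': 70}
entry['age'] = 108  # -> entry = {'age': 108, 'key': 45, 'c': 70}
out = entry['age']  # -> out = 108

Answer: {'age': 108, 'key': 45, 'c': 70}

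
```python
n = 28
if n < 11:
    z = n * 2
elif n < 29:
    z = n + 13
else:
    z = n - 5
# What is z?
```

Answer: 41

Derivation:
Trace (tracking z):
n = 28  # -> n = 28
if n < 11:  # condition is False
elif n < 29:  # condition is True
    z = n + 13  # -> z = 41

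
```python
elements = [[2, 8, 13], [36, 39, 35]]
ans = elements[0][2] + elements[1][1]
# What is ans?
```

Answer: 52

Derivation:
Trace (tracking ans):
elements = [[2, 8, 13], [36, 39, 35]]  # -> elements = [[2, 8, 13], [36, 39, 35]]
ans = elements[0][2] + elements[1][1]  # -> ans = 52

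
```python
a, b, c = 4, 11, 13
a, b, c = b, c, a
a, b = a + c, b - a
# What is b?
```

Trace (tracking b):
a, b, c = (4, 11, 13)  # -> a = 4, b = 11, c = 13
a, b, c = (b, c, a)  # -> a = 11, b = 13, c = 4
a, b = (a + c, b - a)  # -> a = 15, b = 2

Answer: 2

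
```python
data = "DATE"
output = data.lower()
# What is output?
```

Trace (tracking output):
data = 'DATE'  # -> data = 'DATE'
output = data.lower()  # -> output = 'date'

Answer: 'date'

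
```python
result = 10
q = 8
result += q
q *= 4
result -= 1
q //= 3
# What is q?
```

Answer: 10

Derivation:
Trace (tracking q):
result = 10  # -> result = 10
q = 8  # -> q = 8
result += q  # -> result = 18
q *= 4  # -> q = 32
result -= 1  # -> result = 17
q //= 3  # -> q = 10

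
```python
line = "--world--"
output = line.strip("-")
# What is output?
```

Answer: 'world'

Derivation:
Trace (tracking output):
line = '--world--'  # -> line = '--world--'
output = line.strip('-')  # -> output = 'world'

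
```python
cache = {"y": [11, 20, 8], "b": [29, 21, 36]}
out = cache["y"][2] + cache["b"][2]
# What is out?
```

Answer: 44

Derivation:
Trace (tracking out):
cache = {'y': [11, 20, 8], 'b': [29, 21, 36]}  # -> cache = {'y': [11, 20, 8], 'b': [29, 21, 36]}
out = cache['y'][2] + cache['b'][2]  # -> out = 44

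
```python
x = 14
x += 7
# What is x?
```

Trace (tracking x):
x = 14  # -> x = 14
x += 7  # -> x = 21

Answer: 21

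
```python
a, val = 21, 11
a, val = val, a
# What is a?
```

Answer: 11

Derivation:
Trace (tracking a):
a, val = (21, 11)  # -> a = 21, val = 11
a, val = (val, a)  # -> a = 11, val = 21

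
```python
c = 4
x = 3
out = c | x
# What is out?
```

Trace (tracking out):
c = 4  # -> c = 4
x = 3  # -> x = 3
out = c | x  # -> out = 7

Answer: 7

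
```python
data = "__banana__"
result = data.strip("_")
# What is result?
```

Trace (tracking result):
data = '__banana__'  # -> data = '__banana__'
result = data.strip('_')  # -> result = 'banana'

Answer: 'banana'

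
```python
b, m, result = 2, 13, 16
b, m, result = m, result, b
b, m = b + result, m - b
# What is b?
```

Trace (tracking b):
b, m, result = (2, 13, 16)  # -> b = 2, m = 13, result = 16
b, m, result = (m, result, b)  # -> b = 13, m = 16, result = 2
b, m = (b + result, m - b)  # -> b = 15, m = 3

Answer: 15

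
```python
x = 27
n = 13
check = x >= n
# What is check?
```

Trace (tracking check):
x = 27  # -> x = 27
n = 13  # -> n = 13
check = x >= n  # -> check = True

Answer: True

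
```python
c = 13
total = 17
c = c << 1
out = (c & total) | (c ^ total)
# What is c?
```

Answer: 26

Derivation:
Trace (tracking c):
c = 13  # -> c = 13
total = 17  # -> total = 17
c = c << 1  # -> c = 26
out = c & total | c ^ total  # -> out = 27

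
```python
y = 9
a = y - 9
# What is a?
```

Answer: 0

Derivation:
Trace (tracking a):
y = 9  # -> y = 9
a = y - 9  # -> a = 0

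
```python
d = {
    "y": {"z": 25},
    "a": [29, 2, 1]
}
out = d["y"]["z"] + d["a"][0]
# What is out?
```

Trace (tracking out):
d = {'y': {'z': 25}, 'a': [29, 2, 1]}  # -> d = {'y': {'z': 25}, 'a': [29, 2, 1]}
out = d['y']['z'] + d['a'][0]  # -> out = 54

Answer: 54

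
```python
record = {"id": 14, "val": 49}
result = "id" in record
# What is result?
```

Trace (tracking result):
record = {'id': 14, 'val': 49}  # -> record = {'id': 14, 'val': 49}
result = 'id' in record  # -> result = True

Answer: True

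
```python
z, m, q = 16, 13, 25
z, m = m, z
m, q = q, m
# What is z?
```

Trace (tracking z):
z, m, q = (16, 13, 25)  # -> z = 16, m = 13, q = 25
z, m = (m, z)  # -> z = 13, m = 16
m, q = (q, m)  # -> m = 25, q = 16

Answer: 13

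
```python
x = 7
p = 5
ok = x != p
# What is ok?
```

Trace (tracking ok):
x = 7  # -> x = 7
p = 5  # -> p = 5
ok = x != p  # -> ok = True

Answer: True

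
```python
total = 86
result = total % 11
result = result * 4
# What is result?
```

Answer: 36

Derivation:
Trace (tracking result):
total = 86  # -> total = 86
result = total % 11  # -> result = 9
result = result * 4  # -> result = 36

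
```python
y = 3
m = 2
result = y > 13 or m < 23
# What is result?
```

Trace (tracking result):
y = 3  # -> y = 3
m = 2  # -> m = 2
result = y > 13 or m < 23  # -> result = True

Answer: True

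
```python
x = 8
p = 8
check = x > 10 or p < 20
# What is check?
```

Trace (tracking check):
x = 8  # -> x = 8
p = 8  # -> p = 8
check = x > 10 or p < 20  # -> check = True

Answer: True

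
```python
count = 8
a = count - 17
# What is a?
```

Trace (tracking a):
count = 8  # -> count = 8
a = count - 17  # -> a = -9

Answer: -9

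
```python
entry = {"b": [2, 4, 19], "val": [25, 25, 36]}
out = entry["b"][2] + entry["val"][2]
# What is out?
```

Answer: 55

Derivation:
Trace (tracking out):
entry = {'b': [2, 4, 19], 'val': [25, 25, 36]}  # -> entry = {'b': [2, 4, 19], 'val': [25, 25, 36]}
out = entry['b'][2] + entry['val'][2]  # -> out = 55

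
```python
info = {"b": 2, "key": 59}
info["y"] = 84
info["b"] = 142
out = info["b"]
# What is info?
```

Trace (tracking info):
info = {'b': 2, 'key': 59}  # -> info = {'b': 2, 'key': 59}
info['y'] = 84  # -> info = {'b': 2, 'key': 59, 'y': 84}
info['b'] = 142  # -> info = {'b': 142, 'key': 59, 'y': 84}
out = info['b']  # -> out = 142

Answer: {'b': 142, 'key': 59, 'y': 84}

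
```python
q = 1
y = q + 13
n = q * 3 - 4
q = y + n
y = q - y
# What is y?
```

Answer: -1

Derivation:
Trace (tracking y):
q = 1  # -> q = 1
y = q + 13  # -> y = 14
n = q * 3 - 4  # -> n = -1
q = y + n  # -> q = 13
y = q - y  # -> y = -1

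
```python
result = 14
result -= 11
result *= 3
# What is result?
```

Answer: 9

Derivation:
Trace (tracking result):
result = 14  # -> result = 14
result -= 11  # -> result = 3
result *= 3  # -> result = 9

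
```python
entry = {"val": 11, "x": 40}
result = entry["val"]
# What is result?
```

Answer: 11

Derivation:
Trace (tracking result):
entry = {'val': 11, 'x': 40}  # -> entry = {'val': 11, 'x': 40}
result = entry['val']  # -> result = 11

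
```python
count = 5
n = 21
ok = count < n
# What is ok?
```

Trace (tracking ok):
count = 5  # -> count = 5
n = 21  # -> n = 21
ok = count < n  # -> ok = True

Answer: True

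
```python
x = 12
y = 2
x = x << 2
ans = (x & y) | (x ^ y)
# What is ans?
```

Trace (tracking ans):
x = 12  # -> x = 12
y = 2  # -> y = 2
x = x << 2  # -> x = 48
ans = x & y | x ^ y  # -> ans = 50

Answer: 50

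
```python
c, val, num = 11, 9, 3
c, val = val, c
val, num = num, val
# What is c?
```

Answer: 9

Derivation:
Trace (tracking c):
c, val, num = (11, 9, 3)  # -> c = 11, val = 9, num = 3
c, val = (val, c)  # -> c = 9, val = 11
val, num = (num, val)  # -> val = 3, num = 11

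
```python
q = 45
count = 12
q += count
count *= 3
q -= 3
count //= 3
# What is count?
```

Trace (tracking count):
q = 45  # -> q = 45
count = 12  # -> count = 12
q += count  # -> q = 57
count *= 3  # -> count = 36
q -= 3  # -> q = 54
count //= 3  # -> count = 12

Answer: 12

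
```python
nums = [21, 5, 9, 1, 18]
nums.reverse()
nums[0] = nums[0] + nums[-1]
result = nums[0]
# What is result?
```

Answer: 39

Derivation:
Trace (tracking result):
nums = [21, 5, 9, 1, 18]  # -> nums = [21, 5, 9, 1, 18]
nums.reverse()  # -> nums = [18, 1, 9, 5, 21]
nums[0] = nums[0] + nums[-1]  # -> nums = [39, 1, 9, 5, 21]
result = nums[0]  # -> result = 39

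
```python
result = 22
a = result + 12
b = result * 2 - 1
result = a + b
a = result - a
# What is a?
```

Answer: 43

Derivation:
Trace (tracking a):
result = 22  # -> result = 22
a = result + 12  # -> a = 34
b = result * 2 - 1  # -> b = 43
result = a + b  # -> result = 77
a = result - a  # -> a = 43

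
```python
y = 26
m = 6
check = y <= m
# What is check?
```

Trace (tracking check):
y = 26  # -> y = 26
m = 6  # -> m = 6
check = y <= m  # -> check = False

Answer: False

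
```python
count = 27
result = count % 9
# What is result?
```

Answer: 0

Derivation:
Trace (tracking result):
count = 27  # -> count = 27
result = count % 9  # -> result = 0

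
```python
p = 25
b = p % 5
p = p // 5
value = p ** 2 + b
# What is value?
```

Trace (tracking value):
p = 25  # -> p = 25
b = p % 5  # -> b = 0
p = p // 5  # -> p = 5
value = p ** 2 + b  # -> value = 25

Answer: 25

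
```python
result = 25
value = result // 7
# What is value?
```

Trace (tracking value):
result = 25  # -> result = 25
value = result // 7  # -> value = 3

Answer: 3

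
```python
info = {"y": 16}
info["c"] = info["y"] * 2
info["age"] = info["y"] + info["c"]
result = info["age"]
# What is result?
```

Trace (tracking result):
info = {'y': 16}  # -> info = {'y': 16}
info['c'] = info['y'] * 2  # -> info = {'y': 16, 'c': 32}
info['age'] = info['y'] + info['c']  # -> info = {'y': 16, 'c': 32, 'age': 48}
result = info['age']  # -> result = 48

Answer: 48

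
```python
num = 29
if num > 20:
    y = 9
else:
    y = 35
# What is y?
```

Trace (tracking y):
num = 29  # -> num = 29
if num > 20:  # condition is True
    y = 9  # -> y = 9

Answer: 9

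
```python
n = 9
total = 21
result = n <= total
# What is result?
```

Trace (tracking result):
n = 9  # -> n = 9
total = 21  # -> total = 21
result = n <= total  # -> result = True

Answer: True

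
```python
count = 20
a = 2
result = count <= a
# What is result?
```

Answer: False

Derivation:
Trace (tracking result):
count = 20  # -> count = 20
a = 2  # -> a = 2
result = count <= a  # -> result = False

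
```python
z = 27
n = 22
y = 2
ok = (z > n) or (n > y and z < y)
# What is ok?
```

Trace (tracking ok):
z = 27  # -> z = 27
n = 22  # -> n = 22
y = 2  # -> y = 2
ok = z > n or (n > y and z < y)  # -> ok = True

Answer: True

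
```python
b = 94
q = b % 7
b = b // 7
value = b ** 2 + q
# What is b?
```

Trace (tracking b):
b = 94  # -> b = 94
q = b % 7  # -> q = 3
b = b // 7  # -> b = 13
value = b ** 2 + q  # -> value = 172

Answer: 13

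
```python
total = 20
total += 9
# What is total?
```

Answer: 29

Derivation:
Trace (tracking total):
total = 20  # -> total = 20
total += 9  # -> total = 29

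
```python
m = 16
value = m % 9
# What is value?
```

Trace (tracking value):
m = 16  # -> m = 16
value = m % 9  # -> value = 7

Answer: 7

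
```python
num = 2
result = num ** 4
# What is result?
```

Trace (tracking result):
num = 2  # -> num = 2
result = num ** 4  # -> result = 16

Answer: 16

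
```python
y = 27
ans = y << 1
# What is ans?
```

Trace (tracking ans):
y = 27  # -> y = 27
ans = y << 1  # -> ans = 54

Answer: 54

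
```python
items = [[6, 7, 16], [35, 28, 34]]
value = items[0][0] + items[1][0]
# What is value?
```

Trace (tracking value):
items = [[6, 7, 16], [35, 28, 34]]  # -> items = [[6, 7, 16], [35, 28, 34]]
value = items[0][0] + items[1][0]  # -> value = 41

Answer: 41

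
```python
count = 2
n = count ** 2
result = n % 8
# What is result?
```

Trace (tracking result):
count = 2  # -> count = 2
n = count ** 2  # -> n = 4
result = n % 8  # -> result = 4

Answer: 4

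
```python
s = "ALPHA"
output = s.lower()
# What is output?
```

Trace (tracking output):
s = 'ALPHA'  # -> s = 'ALPHA'
output = s.lower()  # -> output = 'alpha'

Answer: 'alpha'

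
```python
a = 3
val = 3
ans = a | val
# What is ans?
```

Answer: 3

Derivation:
Trace (tracking ans):
a = 3  # -> a = 3
val = 3  # -> val = 3
ans = a | val  # -> ans = 3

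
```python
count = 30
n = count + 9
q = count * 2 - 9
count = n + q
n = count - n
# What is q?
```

Answer: 51

Derivation:
Trace (tracking q):
count = 30  # -> count = 30
n = count + 9  # -> n = 39
q = count * 2 - 9  # -> q = 51
count = n + q  # -> count = 90
n = count - n  # -> n = 51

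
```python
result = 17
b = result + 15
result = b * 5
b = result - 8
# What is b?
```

Answer: 152

Derivation:
Trace (tracking b):
result = 17  # -> result = 17
b = result + 15  # -> b = 32
result = b * 5  # -> result = 160
b = result - 8  # -> b = 152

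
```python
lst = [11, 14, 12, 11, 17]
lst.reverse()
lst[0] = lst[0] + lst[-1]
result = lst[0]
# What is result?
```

Answer: 28

Derivation:
Trace (tracking result):
lst = [11, 14, 12, 11, 17]  # -> lst = [11, 14, 12, 11, 17]
lst.reverse()  # -> lst = [17, 11, 12, 14, 11]
lst[0] = lst[0] + lst[-1]  # -> lst = [28, 11, 12, 14, 11]
result = lst[0]  # -> result = 28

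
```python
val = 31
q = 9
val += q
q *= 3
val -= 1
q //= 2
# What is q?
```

Answer: 13

Derivation:
Trace (tracking q):
val = 31  # -> val = 31
q = 9  # -> q = 9
val += q  # -> val = 40
q *= 3  # -> q = 27
val -= 1  # -> val = 39
q //= 2  # -> q = 13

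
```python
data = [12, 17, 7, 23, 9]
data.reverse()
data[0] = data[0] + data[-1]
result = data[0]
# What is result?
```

Trace (tracking result):
data = [12, 17, 7, 23, 9]  # -> data = [12, 17, 7, 23, 9]
data.reverse()  # -> data = [9, 23, 7, 17, 12]
data[0] = data[0] + data[-1]  # -> data = [21, 23, 7, 17, 12]
result = data[0]  # -> result = 21

Answer: 21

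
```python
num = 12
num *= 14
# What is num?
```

Answer: 168

Derivation:
Trace (tracking num):
num = 12  # -> num = 12
num *= 14  # -> num = 168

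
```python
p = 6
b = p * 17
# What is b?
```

Answer: 102

Derivation:
Trace (tracking b):
p = 6  # -> p = 6
b = p * 17  # -> b = 102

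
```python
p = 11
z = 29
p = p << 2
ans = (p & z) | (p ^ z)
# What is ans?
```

Trace (tracking ans):
p = 11  # -> p = 11
z = 29  # -> z = 29
p = p << 2  # -> p = 44
ans = p & z | p ^ z  # -> ans = 61

Answer: 61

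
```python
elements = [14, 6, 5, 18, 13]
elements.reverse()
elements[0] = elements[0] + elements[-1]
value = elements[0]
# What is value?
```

Answer: 27

Derivation:
Trace (tracking value):
elements = [14, 6, 5, 18, 13]  # -> elements = [14, 6, 5, 18, 13]
elements.reverse()  # -> elements = [13, 18, 5, 6, 14]
elements[0] = elements[0] + elements[-1]  # -> elements = [27, 18, 5, 6, 14]
value = elements[0]  # -> value = 27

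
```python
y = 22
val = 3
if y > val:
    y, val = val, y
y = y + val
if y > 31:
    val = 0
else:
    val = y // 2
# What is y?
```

Answer: 25

Derivation:
Trace (tracking y):
y = 22  # -> y = 22
val = 3  # -> val = 3
if y > val:  # condition is True
    y, val = (val, y)  # -> y = 3, val = 22
y = y + val  # -> y = 25
if y > 31:  # condition is False
else:
    val = y // 2  # -> val = 12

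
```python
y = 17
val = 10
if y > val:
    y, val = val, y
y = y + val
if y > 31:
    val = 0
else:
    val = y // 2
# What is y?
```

Answer: 27

Derivation:
Trace (tracking y):
y = 17  # -> y = 17
val = 10  # -> val = 10
if y > val:  # condition is True
    y, val = (val, y)  # -> y = 10, val = 17
y = y + val  # -> y = 27
if y > 31:  # condition is False
else:
    val = y // 2  # -> val = 13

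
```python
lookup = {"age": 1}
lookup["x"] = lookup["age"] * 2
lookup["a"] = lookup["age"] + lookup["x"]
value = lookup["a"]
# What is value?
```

Answer: 3

Derivation:
Trace (tracking value):
lookup = {'age': 1}  # -> lookup = {'age': 1}
lookup['x'] = lookup['age'] * 2  # -> lookup = {'age': 1, 'x': 2}
lookup['a'] = lookup['age'] + lookup['x']  # -> lookup = {'age': 1, 'x': 2, 'a': 3}
value = lookup['a']  # -> value = 3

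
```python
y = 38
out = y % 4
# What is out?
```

Trace (tracking out):
y = 38  # -> y = 38
out = y % 4  # -> out = 2

Answer: 2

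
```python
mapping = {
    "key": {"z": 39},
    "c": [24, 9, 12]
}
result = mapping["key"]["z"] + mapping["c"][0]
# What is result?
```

Trace (tracking result):
mapping = {'key': {'z': 39}, 'c': [24, 9, 12]}  # -> mapping = {'key': {'z': 39}, 'c': [24, 9, 12]}
result = mapping['key']['z'] + mapping['c'][0]  # -> result = 63

Answer: 63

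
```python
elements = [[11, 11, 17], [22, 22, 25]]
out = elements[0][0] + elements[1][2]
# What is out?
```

Trace (tracking out):
elements = [[11, 11, 17], [22, 22, 25]]  # -> elements = [[11, 11, 17], [22, 22, 25]]
out = elements[0][0] + elements[1][2]  # -> out = 36

Answer: 36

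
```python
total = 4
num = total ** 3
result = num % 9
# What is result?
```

Answer: 1

Derivation:
Trace (tracking result):
total = 4  # -> total = 4
num = total ** 3  # -> num = 64
result = num % 9  # -> result = 1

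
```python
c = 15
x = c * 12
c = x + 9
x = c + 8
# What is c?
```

Trace (tracking c):
c = 15  # -> c = 15
x = c * 12  # -> x = 180
c = x + 9  # -> c = 189
x = c + 8  # -> x = 197

Answer: 189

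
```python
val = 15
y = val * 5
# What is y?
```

Trace (tracking y):
val = 15  # -> val = 15
y = val * 5  # -> y = 75

Answer: 75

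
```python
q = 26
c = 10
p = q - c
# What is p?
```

Trace (tracking p):
q = 26  # -> q = 26
c = 10  # -> c = 10
p = q - c  # -> p = 16

Answer: 16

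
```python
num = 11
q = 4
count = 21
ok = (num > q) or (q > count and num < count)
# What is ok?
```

Answer: True

Derivation:
Trace (tracking ok):
num = 11  # -> num = 11
q = 4  # -> q = 4
count = 21  # -> count = 21
ok = num > q or (q > count and num < count)  # -> ok = True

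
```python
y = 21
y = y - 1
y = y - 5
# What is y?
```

Trace (tracking y):
y = 21  # -> y = 21
y = y - 1  # -> y = 20
y = y - 5  # -> y = 15

Answer: 15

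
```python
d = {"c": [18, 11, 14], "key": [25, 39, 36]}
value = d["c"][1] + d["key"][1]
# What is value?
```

Trace (tracking value):
d = {'c': [18, 11, 14], 'key': [25, 39, 36]}  # -> d = {'c': [18, 11, 14], 'key': [25, 39, 36]}
value = d['c'][1] + d['key'][1]  # -> value = 50

Answer: 50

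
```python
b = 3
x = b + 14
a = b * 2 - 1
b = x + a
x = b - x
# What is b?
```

Trace (tracking b):
b = 3  # -> b = 3
x = b + 14  # -> x = 17
a = b * 2 - 1  # -> a = 5
b = x + a  # -> b = 22
x = b - x  # -> x = 5

Answer: 22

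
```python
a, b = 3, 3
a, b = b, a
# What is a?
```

Trace (tracking a):
a, b = (3, 3)  # -> a = 3, b = 3
a, b = (b, a)  # -> a = 3, b = 3

Answer: 3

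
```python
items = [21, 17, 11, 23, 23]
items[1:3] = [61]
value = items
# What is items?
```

Answer: [21, 61, 23, 23]

Derivation:
Trace (tracking items):
items = [21, 17, 11, 23, 23]  # -> items = [21, 17, 11, 23, 23]
items[1:3] = [61]  # -> items = [21, 61, 23, 23]
value = items  # -> value = [21, 61, 23, 23]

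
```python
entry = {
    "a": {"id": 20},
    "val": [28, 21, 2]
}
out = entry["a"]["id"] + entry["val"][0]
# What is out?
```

Trace (tracking out):
entry = {'a': {'id': 20}, 'val': [28, 21, 2]}  # -> entry = {'a': {'id': 20}, 'val': [28, 21, 2]}
out = entry['a']['id'] + entry['val'][0]  # -> out = 48

Answer: 48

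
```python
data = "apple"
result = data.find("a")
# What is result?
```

Answer: 0

Derivation:
Trace (tracking result):
data = 'apple'  # -> data = 'apple'
result = data.find('a')  # -> result = 0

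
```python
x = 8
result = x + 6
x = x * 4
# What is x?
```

Answer: 32

Derivation:
Trace (tracking x):
x = 8  # -> x = 8
result = x + 6  # -> result = 14
x = x * 4  # -> x = 32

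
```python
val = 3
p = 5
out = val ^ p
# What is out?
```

Trace (tracking out):
val = 3  # -> val = 3
p = 5  # -> p = 5
out = val ^ p  # -> out = 6

Answer: 6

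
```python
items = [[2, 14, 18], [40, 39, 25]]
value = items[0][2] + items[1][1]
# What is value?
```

Trace (tracking value):
items = [[2, 14, 18], [40, 39, 25]]  # -> items = [[2, 14, 18], [40, 39, 25]]
value = items[0][2] + items[1][1]  # -> value = 57

Answer: 57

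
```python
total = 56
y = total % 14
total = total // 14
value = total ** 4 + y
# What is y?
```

Answer: 0

Derivation:
Trace (tracking y):
total = 56  # -> total = 56
y = total % 14  # -> y = 0
total = total // 14  # -> total = 4
value = total ** 4 + y  # -> value = 256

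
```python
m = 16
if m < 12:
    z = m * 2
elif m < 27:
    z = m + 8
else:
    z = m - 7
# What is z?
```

Answer: 24

Derivation:
Trace (tracking z):
m = 16  # -> m = 16
if m < 12:  # condition is False
elif m < 27:  # condition is True
    z = m + 8  # -> z = 24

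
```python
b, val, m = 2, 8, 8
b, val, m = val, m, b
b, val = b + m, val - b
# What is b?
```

Answer: 10

Derivation:
Trace (tracking b):
b, val, m = (2, 8, 8)  # -> b = 2, val = 8, m = 8
b, val, m = (val, m, b)  # -> b = 8, val = 8, m = 2
b, val = (b + m, val - b)  # -> b = 10, val = 0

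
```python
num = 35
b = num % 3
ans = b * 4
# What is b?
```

Trace (tracking b):
num = 35  # -> num = 35
b = num % 3  # -> b = 2
ans = b * 4  # -> ans = 8

Answer: 2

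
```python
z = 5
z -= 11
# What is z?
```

Trace (tracking z):
z = 5  # -> z = 5
z -= 11  # -> z = -6

Answer: -6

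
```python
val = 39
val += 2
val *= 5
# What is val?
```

Trace (tracking val):
val = 39  # -> val = 39
val += 2  # -> val = 41
val *= 5  # -> val = 205

Answer: 205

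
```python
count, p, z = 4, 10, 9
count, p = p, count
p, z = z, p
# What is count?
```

Trace (tracking count):
count, p, z = (4, 10, 9)  # -> count = 4, p = 10, z = 9
count, p = (p, count)  # -> count = 10, p = 4
p, z = (z, p)  # -> p = 9, z = 4

Answer: 10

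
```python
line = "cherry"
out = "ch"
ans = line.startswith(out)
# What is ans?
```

Trace (tracking ans):
line = 'cherry'  # -> line = 'cherry'
out = 'ch'  # -> out = 'ch'
ans = line.startswith(out)  # -> ans = True

Answer: True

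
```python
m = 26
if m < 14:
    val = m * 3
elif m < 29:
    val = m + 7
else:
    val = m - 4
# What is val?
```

Trace (tracking val):
m = 26  # -> m = 26
if m < 14:  # condition is False
elif m < 29:  # condition is True
    val = m + 7  # -> val = 33

Answer: 33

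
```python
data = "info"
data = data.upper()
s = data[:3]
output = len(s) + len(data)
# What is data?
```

Trace (tracking data):
data = 'info'  # -> data = 'info'
data = data.upper()  # -> data = 'INFO'
s = data[:3]  # -> s = 'INF'
output = len(s) + len(data)  # -> output = 7

Answer: 'INFO'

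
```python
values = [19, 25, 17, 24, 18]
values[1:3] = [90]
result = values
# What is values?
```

Trace (tracking values):
values = [19, 25, 17, 24, 18]  # -> values = [19, 25, 17, 24, 18]
values[1:3] = [90]  # -> values = [19, 90, 24, 18]
result = values  # -> result = [19, 90, 24, 18]

Answer: [19, 90, 24, 18]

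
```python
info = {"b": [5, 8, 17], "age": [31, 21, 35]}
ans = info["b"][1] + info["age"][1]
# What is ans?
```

Answer: 29

Derivation:
Trace (tracking ans):
info = {'b': [5, 8, 17], 'age': [31, 21, 35]}  # -> info = {'b': [5, 8, 17], 'age': [31, 21, 35]}
ans = info['b'][1] + info['age'][1]  # -> ans = 29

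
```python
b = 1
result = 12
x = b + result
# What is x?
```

Trace (tracking x):
b = 1  # -> b = 1
result = 12  # -> result = 12
x = b + result  # -> x = 13

Answer: 13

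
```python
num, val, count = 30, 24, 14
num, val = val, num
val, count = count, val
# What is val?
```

Trace (tracking val):
num, val, count = (30, 24, 14)  # -> num = 30, val = 24, count = 14
num, val = (val, num)  # -> num = 24, val = 30
val, count = (count, val)  # -> val = 14, count = 30

Answer: 14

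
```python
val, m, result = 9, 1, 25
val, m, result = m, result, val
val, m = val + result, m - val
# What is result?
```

Answer: 9

Derivation:
Trace (tracking result):
val, m, result = (9, 1, 25)  # -> val = 9, m = 1, result = 25
val, m, result = (m, result, val)  # -> val = 1, m = 25, result = 9
val, m = (val + result, m - val)  # -> val = 10, m = 24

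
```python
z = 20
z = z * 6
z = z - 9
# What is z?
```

Answer: 111

Derivation:
Trace (tracking z):
z = 20  # -> z = 20
z = z * 6  # -> z = 120
z = z - 9  # -> z = 111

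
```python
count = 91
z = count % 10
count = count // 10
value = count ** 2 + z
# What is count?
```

Trace (tracking count):
count = 91  # -> count = 91
z = count % 10  # -> z = 1
count = count // 10  # -> count = 9
value = count ** 2 + z  # -> value = 82

Answer: 9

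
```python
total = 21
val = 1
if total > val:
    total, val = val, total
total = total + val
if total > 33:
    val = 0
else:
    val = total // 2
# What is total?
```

Trace (tracking total):
total = 21  # -> total = 21
val = 1  # -> val = 1
if total > val:  # condition is True
    total, val = (val, total)  # -> total = 1, val = 21
total = total + val  # -> total = 22
if total > 33:  # condition is False
else:
    val = total // 2  # -> val = 11

Answer: 22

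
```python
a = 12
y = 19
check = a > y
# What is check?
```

Trace (tracking check):
a = 12  # -> a = 12
y = 19  # -> y = 19
check = a > y  # -> check = False

Answer: False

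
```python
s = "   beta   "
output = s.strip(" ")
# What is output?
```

Trace (tracking output):
s = '   beta   '  # -> s = '   beta   '
output = s.strip(' ')  # -> output = 'beta'

Answer: 'beta'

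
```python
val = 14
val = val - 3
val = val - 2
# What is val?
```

Answer: 9

Derivation:
Trace (tracking val):
val = 14  # -> val = 14
val = val - 3  # -> val = 11
val = val - 2  # -> val = 9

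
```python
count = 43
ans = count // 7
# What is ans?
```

Trace (tracking ans):
count = 43  # -> count = 43
ans = count // 7  # -> ans = 6

Answer: 6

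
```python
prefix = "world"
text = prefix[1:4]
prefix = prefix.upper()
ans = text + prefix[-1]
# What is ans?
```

Trace (tracking ans):
prefix = 'world'  # -> prefix = 'world'
text = prefix[1:4]  # -> text = 'orl'
prefix = prefix.upper()  # -> prefix = 'WORLD'
ans = text + prefix[-1]  # -> ans = 'orlD'

Answer: 'orlD'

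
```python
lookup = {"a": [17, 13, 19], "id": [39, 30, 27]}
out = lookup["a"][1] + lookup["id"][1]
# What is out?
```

Answer: 43

Derivation:
Trace (tracking out):
lookup = {'a': [17, 13, 19], 'id': [39, 30, 27]}  # -> lookup = {'a': [17, 13, 19], 'id': [39, 30, 27]}
out = lookup['a'][1] + lookup['id'][1]  # -> out = 43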